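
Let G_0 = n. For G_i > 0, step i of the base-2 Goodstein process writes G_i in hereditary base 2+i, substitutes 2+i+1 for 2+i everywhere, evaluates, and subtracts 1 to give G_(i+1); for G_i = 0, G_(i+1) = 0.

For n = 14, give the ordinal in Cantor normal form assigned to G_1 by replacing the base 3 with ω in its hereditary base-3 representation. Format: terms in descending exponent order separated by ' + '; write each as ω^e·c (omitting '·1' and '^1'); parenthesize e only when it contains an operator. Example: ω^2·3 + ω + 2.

14 —HB2→ 2^(2 + 1) + 2^2 + 2 —bump→ 3^(3 + 1) + 3^3 + 3 = 111 —(−1)→ 110
110 —HB3→ 3^(3 + 1) + 3^3 + 2 —bump→ 4^(4 + 1) + 4^4 + 2 = 1282 —(−1)→ 1281

ω^(ω + 1) + ω^ω + 2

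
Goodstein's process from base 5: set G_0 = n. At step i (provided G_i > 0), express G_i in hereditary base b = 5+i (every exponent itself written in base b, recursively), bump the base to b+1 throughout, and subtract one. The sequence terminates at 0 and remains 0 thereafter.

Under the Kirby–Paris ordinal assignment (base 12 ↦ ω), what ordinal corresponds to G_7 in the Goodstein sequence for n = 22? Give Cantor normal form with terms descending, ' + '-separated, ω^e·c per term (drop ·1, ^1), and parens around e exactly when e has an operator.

ω·3 + 3

G_0=22  [base 5] 4·5 + 2  →[5↦6]→  4·6 + 2 = 26  −1 ⇒ G_1=25
G_1=25  [base 6] 4·6 + 1  →[6↦7]→  4·7 + 1 = 29  −1 ⇒ G_2=28
G_2=28  [base 7] 4·7  →[7↦8]→  4·8 = 32  −1 ⇒ G_3=31
G_3=31  [base 8] 3·8 + 7  →[8↦9]→  3·9 + 7 = 34  −1 ⇒ G_4=33
G_4=33  [base 9] 3·9 + 6  →[9↦10]→  3·10 + 6 = 36  −1 ⇒ G_5=35
G_5=35  [base 10] 3·10 + 5  →[10↦11]→  3·11 + 5 = 38  −1 ⇒ G_6=37
G_6=37  [base 11] 3·11 + 4  →[11↦12]→  3·12 + 4 = 40  −1 ⇒ G_7=39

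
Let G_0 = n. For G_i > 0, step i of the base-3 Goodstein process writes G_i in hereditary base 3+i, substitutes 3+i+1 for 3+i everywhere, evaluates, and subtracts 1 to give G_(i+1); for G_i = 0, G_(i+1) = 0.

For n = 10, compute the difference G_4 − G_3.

i=0: 10 = 3^2 + 1 (b=3); 3→4: 4^2 + 1 = 17; 17−1 = 16
i=1: 16 = 4^2 (b=4); 4→5: 5^2 = 25; 25−1 = 24
i=2: 24 = 4·5 + 4 (b=5); 5→6: 4·6 + 4 = 28; 28−1 = 27
i=3: 27 = 4·6 + 3 (b=6); 6→7: 4·7 + 3 = 31; 31−1 = 30

3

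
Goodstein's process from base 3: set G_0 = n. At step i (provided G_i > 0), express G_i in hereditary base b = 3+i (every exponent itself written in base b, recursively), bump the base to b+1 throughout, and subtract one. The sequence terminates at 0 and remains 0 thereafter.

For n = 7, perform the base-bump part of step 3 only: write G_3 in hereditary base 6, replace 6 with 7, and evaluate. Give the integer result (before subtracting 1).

10

base 3: 7 = 2·3 + 1; at 4: 2·4 + 1 = 9; next = 8
base 4: 8 = 2·4; at 5: 2·5 = 10; next = 9
base 5: 9 = 5 + 4; at 6: 6 + 4 = 10; next = 9
base 6: 9 = 6 + 3; at 7: 7 + 3 = 10; next = 9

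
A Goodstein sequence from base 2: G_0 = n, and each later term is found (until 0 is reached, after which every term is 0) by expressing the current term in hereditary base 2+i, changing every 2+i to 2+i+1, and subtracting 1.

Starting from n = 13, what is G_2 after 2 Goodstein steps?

1279

step 0: 13 = 2^(2 + 1) + 2^2 + 1; sub 3 for 2: 3^(3 + 1) + 3^3 + 1; = 109; G_1 = 109−1 = 108
step 1: 108 = 3^(3 + 1) + 3^3; sub 4 for 3: 4^(4 + 1) + 4^4; = 1280; G_2 = 1280−1 = 1279
step 2: 1279 = 4^(4 + 1) + 3·4^3 + 3·4^2 + 3·4 + 3; sub 5 for 4: 5^(5 + 1) + 3·5^3 + 3·5^2 + 3·5 + 3; = 16093; G_3 = 16093−1 = 16092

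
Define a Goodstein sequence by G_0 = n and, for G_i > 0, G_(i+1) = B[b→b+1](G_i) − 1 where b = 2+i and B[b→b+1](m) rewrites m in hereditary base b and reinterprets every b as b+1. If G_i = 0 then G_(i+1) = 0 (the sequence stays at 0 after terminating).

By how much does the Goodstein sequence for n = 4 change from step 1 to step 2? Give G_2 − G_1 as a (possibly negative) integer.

15

step 0: 4 = 2^2; sub 3 for 2: 3^3; = 27; G_1 = 27−1 = 26
step 1: 26 = 2·3^2 + 2·3 + 2; sub 4 for 3: 2·4^2 + 2·4 + 2; = 42; G_2 = 42−1 = 41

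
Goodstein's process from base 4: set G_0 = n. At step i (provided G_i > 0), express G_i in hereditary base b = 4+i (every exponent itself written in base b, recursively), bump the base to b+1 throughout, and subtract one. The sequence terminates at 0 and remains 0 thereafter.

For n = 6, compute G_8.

1

G_0=6  [base 4] 4 + 2  →[4↦5]→  5 + 2 = 7  −1 ⇒ G_1=6
G_1=6  [base 5] 5 + 1  →[5↦6]→  6 + 1 = 7  −1 ⇒ G_2=6
G_2=6  [base 6] 6  →[6↦7]→  7 = 7  −1 ⇒ G_3=6
G_3=6  [base 7] 6  →[7↦8]→  6 = 6  −1 ⇒ G_4=5
G_4=5  [base 8] 5  →[8↦9]→  5 = 5  −1 ⇒ G_5=4
G_5=4  [base 9] 4  →[9↦10]→  4 = 4  −1 ⇒ G_6=3
G_6=3  [base 10] 3  →[10↦11]→  3 = 3  −1 ⇒ G_7=2
G_7=2  [base 11] 2  →[11↦12]→  2 = 2  −1 ⇒ G_8=1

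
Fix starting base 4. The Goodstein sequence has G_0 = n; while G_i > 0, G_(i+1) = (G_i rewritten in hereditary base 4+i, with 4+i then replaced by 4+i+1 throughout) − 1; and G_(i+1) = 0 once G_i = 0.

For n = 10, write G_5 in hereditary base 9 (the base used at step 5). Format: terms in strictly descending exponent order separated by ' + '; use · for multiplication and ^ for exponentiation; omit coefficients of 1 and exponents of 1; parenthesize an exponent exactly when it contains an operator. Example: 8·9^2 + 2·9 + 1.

9 + 4

G_0=10  [base 4] 2·4 + 2  →[4↦5]→  2·5 + 2 = 12  −1 ⇒ G_1=11
G_1=11  [base 5] 2·5 + 1  →[5↦6]→  2·6 + 1 = 13  −1 ⇒ G_2=12
G_2=12  [base 6] 2·6  →[6↦7]→  2·7 = 14  −1 ⇒ G_3=13
G_3=13  [base 7] 7 + 6  →[7↦8]→  8 + 6 = 14  −1 ⇒ G_4=13
G_4=13  [base 8] 8 + 5  →[8↦9]→  9 + 5 = 14  −1 ⇒ G_5=13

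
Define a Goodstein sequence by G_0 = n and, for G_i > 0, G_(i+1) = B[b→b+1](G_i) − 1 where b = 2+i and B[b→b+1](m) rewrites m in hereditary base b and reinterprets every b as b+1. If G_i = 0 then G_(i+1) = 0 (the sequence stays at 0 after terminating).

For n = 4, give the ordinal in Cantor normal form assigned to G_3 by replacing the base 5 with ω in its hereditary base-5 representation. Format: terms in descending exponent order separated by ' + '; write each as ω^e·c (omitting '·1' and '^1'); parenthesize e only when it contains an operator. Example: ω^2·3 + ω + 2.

ω^2·2 + ω·2

4 —HB2→ 2^2 —bump→ 3^3 = 27 —(−1)→ 26
26 —HB3→ 2·3^2 + 2·3 + 2 —bump→ 2·4^2 + 2·4 + 2 = 42 —(−1)→ 41
41 —HB4→ 2·4^2 + 2·4 + 1 —bump→ 2·5^2 + 2·5 + 1 = 61 —(−1)→ 60
60 —HB5→ 2·5^2 + 2·5 —bump→ 2·6^2 + 2·6 = 84 —(−1)→ 83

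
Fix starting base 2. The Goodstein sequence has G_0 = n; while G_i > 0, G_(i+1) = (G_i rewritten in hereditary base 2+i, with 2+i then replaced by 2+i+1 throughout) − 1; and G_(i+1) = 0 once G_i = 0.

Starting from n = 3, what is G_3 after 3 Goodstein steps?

2

[0] 3 ≡ 2 + 1 (base 2). Lift 3: 4. −1: 3.
[1] 3 ≡ 3 (base 3). Lift 4: 4. −1: 3.
[2] 3 ≡ 3 (base 4). Lift 5: 3. −1: 2.
[3] 2 ≡ 2 (base 5). Lift 6: 2. −1: 1.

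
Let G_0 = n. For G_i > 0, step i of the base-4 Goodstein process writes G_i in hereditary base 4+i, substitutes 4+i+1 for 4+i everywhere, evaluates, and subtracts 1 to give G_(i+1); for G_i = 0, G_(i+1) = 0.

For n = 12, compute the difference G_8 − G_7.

base 4: 12 = 3·4; at 5: 3·5 = 15; next = 14
base 5: 14 = 2·5 + 4; at 6: 2·6 + 4 = 16; next = 15
base 6: 15 = 2·6 + 3; at 7: 2·7 + 3 = 17; next = 16
base 7: 16 = 2·7 + 2; at 8: 2·8 + 2 = 18; next = 17
base 8: 17 = 2·8 + 1; at 9: 2·9 + 1 = 19; next = 18
base 9: 18 = 2·9; at 10: 2·10 = 20; next = 19
base 10: 19 = 10 + 9; at 11: 11 + 9 = 20; next = 19
base 11: 19 = 11 + 8; at 12: 12 + 8 = 20; next = 19

0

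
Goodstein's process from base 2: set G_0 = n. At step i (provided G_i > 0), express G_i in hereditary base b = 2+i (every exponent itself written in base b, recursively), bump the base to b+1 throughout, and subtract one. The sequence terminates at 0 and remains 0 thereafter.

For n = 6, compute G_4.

step 0: 6 = 2^2 + 2; sub 3 for 2: 3^3 + 3; = 30; G_1 = 30−1 = 29
step 1: 29 = 3^3 + 2; sub 4 for 3: 4^4 + 2; = 258; G_2 = 258−1 = 257
step 2: 257 = 4^4 + 1; sub 5 for 4: 5^5 + 1; = 3126; G_3 = 3126−1 = 3125
step 3: 3125 = 5^5; sub 6 for 5: 6^6; = 46656; G_4 = 46656−1 = 46655
step 4: 46655 = 5·6^5 + 5·6^4 + 5·6^3 + 5·6^2 + 5·6 + 5; sub 7 for 6: 5·7^5 + 5·7^4 + 5·7^3 + 5·7^2 + 5·7 + 5; = 98040; G_5 = 98040−1 = 98039

46655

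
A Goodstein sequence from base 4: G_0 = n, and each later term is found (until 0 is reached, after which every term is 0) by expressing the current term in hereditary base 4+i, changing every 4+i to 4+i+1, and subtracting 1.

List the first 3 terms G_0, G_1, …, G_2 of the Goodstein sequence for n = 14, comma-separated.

14, 16, 18

i=0: 14 = 3·4 + 2 (b=4); 4→5: 3·5 + 2 = 17; 17−1 = 16
i=1: 16 = 3·5 + 1 (b=5); 5→6: 3·6 + 1 = 19; 19−1 = 18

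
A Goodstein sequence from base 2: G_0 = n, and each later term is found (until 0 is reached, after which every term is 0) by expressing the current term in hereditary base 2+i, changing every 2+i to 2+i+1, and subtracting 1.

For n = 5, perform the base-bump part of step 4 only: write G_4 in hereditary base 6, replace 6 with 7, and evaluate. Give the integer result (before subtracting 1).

1198

(0) 5|_2 = 2^2 + 1 ↦ 3^3 + 1|_3 = 28 ⇒ 27
(1) 27|_3 = 3^3 ↦ 4^4|_4 = 256 ⇒ 255
(2) 255|_4 = 3·4^3 + 3·4^2 + 3·4 + 3 ↦ 3·5^3 + 3·5^2 + 3·5 + 3|_5 = 468 ⇒ 467
(3) 467|_5 = 3·5^3 + 3·5^2 + 3·5 + 2 ↦ 3·6^3 + 3·6^2 + 3·6 + 2|_6 = 776 ⇒ 775
(4) 775|_6 = 3·6^3 + 3·6^2 + 3·6 + 1 ↦ 3·7^3 + 3·7^2 + 3·7 + 1|_7 = 1198 ⇒ 1197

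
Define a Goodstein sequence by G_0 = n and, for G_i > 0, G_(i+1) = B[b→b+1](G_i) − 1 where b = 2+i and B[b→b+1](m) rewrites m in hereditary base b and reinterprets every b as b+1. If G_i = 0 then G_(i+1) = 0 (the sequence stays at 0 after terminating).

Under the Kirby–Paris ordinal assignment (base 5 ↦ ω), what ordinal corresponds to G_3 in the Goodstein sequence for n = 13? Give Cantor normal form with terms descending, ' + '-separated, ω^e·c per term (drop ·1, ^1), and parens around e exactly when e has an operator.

ω^(ω + 1) + ω^3·3 + ω^2·3 + ω·3 + 2

step 0: 13 = 2^(2 + 1) + 2^2 + 1; sub 3 for 2: 3^(3 + 1) + 3^3 + 1; = 109; G_1 = 109−1 = 108
step 1: 108 = 3^(3 + 1) + 3^3; sub 4 for 3: 4^(4 + 1) + 4^4; = 1280; G_2 = 1280−1 = 1279
step 2: 1279 = 4^(4 + 1) + 3·4^3 + 3·4^2 + 3·4 + 3; sub 5 for 4: 5^(5 + 1) + 3·5^3 + 3·5^2 + 3·5 + 3; = 16093; G_3 = 16093−1 = 16092
step 3: 16092 = 5^(5 + 1) + 3·5^3 + 3·5^2 + 3·5 + 2; sub 6 for 5: 6^(6 + 1) + 3·6^3 + 3·6^2 + 3·6 + 2; = 280712; G_4 = 280712−1 = 280711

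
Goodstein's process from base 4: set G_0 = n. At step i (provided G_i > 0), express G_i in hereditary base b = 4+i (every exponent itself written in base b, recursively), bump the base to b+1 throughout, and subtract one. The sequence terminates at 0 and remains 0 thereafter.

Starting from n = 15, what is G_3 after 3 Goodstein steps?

base 4: 15 = 3·4 + 3; at 5: 3·5 + 3 = 18; next = 17
base 5: 17 = 3·5 + 2; at 6: 3·6 + 2 = 20; next = 19
base 6: 19 = 3·6 + 1; at 7: 3·7 + 1 = 22; next = 21
base 7: 21 = 3·7; at 8: 3·8 = 24; next = 23

21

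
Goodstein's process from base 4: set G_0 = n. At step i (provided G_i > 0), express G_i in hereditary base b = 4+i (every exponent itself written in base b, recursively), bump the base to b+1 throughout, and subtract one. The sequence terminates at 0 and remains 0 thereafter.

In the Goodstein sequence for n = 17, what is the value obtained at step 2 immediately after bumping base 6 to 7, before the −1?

i=0: 17 = 4^2 + 1 (b=4); 4→5: 5^2 + 1 = 26; 26−1 = 25
i=1: 25 = 5^2 (b=5); 5→6: 6^2 = 36; 36−1 = 35

40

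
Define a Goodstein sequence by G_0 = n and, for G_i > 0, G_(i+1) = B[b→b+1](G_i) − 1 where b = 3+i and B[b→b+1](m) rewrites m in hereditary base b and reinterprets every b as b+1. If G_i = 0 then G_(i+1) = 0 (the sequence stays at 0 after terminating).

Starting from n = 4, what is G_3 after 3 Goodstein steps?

[0] 4 ≡ 3 + 1 (base 3). Lift 4: 5. −1: 4.
[1] 4 ≡ 4 (base 4). Lift 5: 5. −1: 4.
[2] 4 ≡ 4 (base 5). Lift 6: 4. −1: 3.
[3] 3 ≡ 3 (base 6). Lift 7: 3. −1: 2.

3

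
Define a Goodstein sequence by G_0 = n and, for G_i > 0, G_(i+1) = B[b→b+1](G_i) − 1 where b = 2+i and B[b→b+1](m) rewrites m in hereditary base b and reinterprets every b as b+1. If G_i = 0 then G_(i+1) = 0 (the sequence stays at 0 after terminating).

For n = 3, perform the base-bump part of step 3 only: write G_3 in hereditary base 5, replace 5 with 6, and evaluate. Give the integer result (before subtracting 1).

step 0: 3 = 2 + 1; sub 3 for 2: 3 + 1; = 4; G_1 = 4−1 = 3
step 1: 3 = 3; sub 4 for 3: 4; = 4; G_2 = 4−1 = 3
step 2: 3 = 3; sub 5 for 4: 3; = 3; G_3 = 3−1 = 2
step 3: 2 = 2; sub 6 for 5: 2; = 2; G_4 = 2−1 = 1

2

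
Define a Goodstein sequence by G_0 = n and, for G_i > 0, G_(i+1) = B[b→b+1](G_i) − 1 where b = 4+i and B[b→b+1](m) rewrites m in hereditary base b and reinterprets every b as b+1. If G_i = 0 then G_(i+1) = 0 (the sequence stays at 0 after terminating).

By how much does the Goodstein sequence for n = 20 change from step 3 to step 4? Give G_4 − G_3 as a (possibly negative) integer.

14

[0] 20 ≡ 4^2 + 4 (base 4). Lift 5: 30. −1: 29.
[1] 29 ≡ 5^2 + 4 (base 5). Lift 6: 40. −1: 39.
[2] 39 ≡ 6^2 + 3 (base 6). Lift 7: 52. −1: 51.
[3] 51 ≡ 7^2 + 2 (base 7). Lift 8: 66. −1: 65.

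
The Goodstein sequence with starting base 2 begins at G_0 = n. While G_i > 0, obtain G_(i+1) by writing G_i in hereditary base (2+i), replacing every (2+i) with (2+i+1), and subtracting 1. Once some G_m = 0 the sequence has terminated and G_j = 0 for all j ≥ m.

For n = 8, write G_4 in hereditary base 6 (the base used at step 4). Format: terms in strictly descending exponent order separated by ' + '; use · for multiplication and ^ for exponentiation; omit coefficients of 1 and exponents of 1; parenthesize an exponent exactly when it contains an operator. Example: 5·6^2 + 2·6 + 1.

base 2: 8 = 2^(2 + 1); at 3: 3^(3 + 1) = 81; next = 80
base 3: 80 = 2·3^3 + 2·3^2 + 2·3 + 2; at 4: 2·4^4 + 2·4^2 + 2·4 + 2 = 554; next = 553
base 4: 553 = 2·4^4 + 2·4^2 + 2·4 + 1; at 5: 2·5^5 + 2·5^2 + 2·5 + 1 = 6311; next = 6310
base 5: 6310 = 2·5^5 + 2·5^2 + 2·5; at 6: 2·6^6 + 2·6^2 + 2·6 = 93396; next = 93395
base 6: 93395 = 2·6^6 + 2·6^2 + 6 + 5; at 7: 2·7^7 + 2·7^2 + 7 + 5 = 1647196; next = 1647195

2·6^6 + 2·6^2 + 6 + 5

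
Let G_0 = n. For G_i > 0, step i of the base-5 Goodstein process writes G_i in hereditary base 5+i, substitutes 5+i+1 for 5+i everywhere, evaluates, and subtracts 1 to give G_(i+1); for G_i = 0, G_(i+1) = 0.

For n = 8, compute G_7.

step 0: 8 = 5 + 3; sub 6 for 5: 6 + 3; = 9; G_1 = 9−1 = 8
step 1: 8 = 6 + 2; sub 7 for 6: 7 + 2; = 9; G_2 = 9−1 = 8
step 2: 8 = 7 + 1; sub 8 for 7: 8 + 1; = 9; G_3 = 9−1 = 8
step 3: 8 = 8; sub 9 for 8: 9; = 9; G_4 = 9−1 = 8
step 4: 8 = 8; sub 10 for 9: 8; = 8; G_5 = 8−1 = 7
step 5: 7 = 7; sub 11 for 10: 7; = 7; G_6 = 7−1 = 6
step 6: 6 = 6; sub 12 for 11: 6; = 6; G_7 = 6−1 = 5

5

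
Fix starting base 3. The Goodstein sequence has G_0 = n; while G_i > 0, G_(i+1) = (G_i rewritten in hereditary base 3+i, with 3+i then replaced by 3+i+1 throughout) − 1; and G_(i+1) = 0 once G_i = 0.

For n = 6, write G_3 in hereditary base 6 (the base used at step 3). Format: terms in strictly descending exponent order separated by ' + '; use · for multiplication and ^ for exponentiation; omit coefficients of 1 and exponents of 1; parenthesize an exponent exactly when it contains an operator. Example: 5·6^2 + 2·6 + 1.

G_0 = 6. HB_3(6) = 2·3. Bump = 8. G_1 = 7.
G_1 = 7. HB_4(7) = 4 + 3. Bump = 8. G_2 = 7.
G_2 = 7. HB_5(7) = 5 + 2. Bump = 8. G_3 = 7.
G_3 = 7. HB_6(7) = 6 + 1. Bump = 8. G_4 = 7.

6 + 1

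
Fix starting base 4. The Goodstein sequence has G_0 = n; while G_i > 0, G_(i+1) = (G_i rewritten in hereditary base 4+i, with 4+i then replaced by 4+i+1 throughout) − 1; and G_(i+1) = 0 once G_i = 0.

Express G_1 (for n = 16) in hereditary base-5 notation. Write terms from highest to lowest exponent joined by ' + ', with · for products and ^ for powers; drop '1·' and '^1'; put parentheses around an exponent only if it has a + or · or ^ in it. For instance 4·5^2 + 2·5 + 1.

4·5 + 4

G_0 = 16. HB_4(16) = 4^2. Bump = 25. G_1 = 24.
G_1 = 24. HB_5(24) = 4·5 + 4. Bump = 28. G_2 = 27.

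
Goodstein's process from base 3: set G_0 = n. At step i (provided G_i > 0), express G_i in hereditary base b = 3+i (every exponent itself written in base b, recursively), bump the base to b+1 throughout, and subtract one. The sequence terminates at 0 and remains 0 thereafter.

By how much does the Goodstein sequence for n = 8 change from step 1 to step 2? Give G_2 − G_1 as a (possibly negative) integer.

1

step 0: 8 = 2·3 + 2; sub 4 for 3: 2·4 + 2; = 10; G_1 = 10−1 = 9
step 1: 9 = 2·4 + 1; sub 5 for 4: 2·5 + 1; = 11; G_2 = 11−1 = 10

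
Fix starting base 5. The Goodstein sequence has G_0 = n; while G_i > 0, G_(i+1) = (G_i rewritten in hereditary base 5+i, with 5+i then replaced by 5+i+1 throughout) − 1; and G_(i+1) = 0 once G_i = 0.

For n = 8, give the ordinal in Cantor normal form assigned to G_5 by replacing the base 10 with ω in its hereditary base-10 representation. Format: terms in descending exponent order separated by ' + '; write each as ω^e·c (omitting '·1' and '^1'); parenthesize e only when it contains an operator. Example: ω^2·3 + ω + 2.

7

8 —HB5→ 5 + 3 —bump→ 6 + 3 = 9 —(−1)→ 8
8 —HB6→ 6 + 2 —bump→ 7 + 2 = 9 —(−1)→ 8
8 —HB7→ 7 + 1 —bump→ 8 + 1 = 9 —(−1)→ 8
8 —HB8→ 8 —bump→ 9 = 9 —(−1)→ 8
8 —HB9→ 8 —bump→ 8 = 8 —(−1)→ 7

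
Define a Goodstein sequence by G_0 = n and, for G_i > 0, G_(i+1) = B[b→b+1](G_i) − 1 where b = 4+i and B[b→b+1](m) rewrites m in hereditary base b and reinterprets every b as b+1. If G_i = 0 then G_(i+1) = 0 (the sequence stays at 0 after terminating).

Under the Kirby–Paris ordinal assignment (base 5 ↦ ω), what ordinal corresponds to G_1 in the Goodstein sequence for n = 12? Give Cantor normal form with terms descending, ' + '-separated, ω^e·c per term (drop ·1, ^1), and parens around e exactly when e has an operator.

[0] 12 ≡ 3·4 (base 4). Lift 5: 15. −1: 14.
[1] 14 ≡ 2·5 + 4 (base 5). Lift 6: 16. −1: 15.

ω·2 + 4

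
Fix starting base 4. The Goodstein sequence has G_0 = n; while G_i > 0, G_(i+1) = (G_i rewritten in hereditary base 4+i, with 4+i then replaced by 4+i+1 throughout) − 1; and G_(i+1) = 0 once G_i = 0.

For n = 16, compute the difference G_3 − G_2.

3

16 —HB4→ 4^2 —bump→ 5^2 = 25 —(−1)→ 24
24 —HB5→ 4·5 + 4 —bump→ 4·6 + 4 = 28 —(−1)→ 27
27 —HB6→ 4·6 + 3 —bump→ 4·7 + 3 = 31 —(−1)→ 30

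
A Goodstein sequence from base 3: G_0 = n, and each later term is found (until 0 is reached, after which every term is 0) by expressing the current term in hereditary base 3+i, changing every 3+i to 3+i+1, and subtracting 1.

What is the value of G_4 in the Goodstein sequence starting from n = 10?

G_0 = 10. HB_3(10) = 3^2 + 1. Bump = 17. G_1 = 16.
G_1 = 16. HB_4(16) = 4^2. Bump = 25. G_2 = 24.
G_2 = 24. HB_5(24) = 4·5 + 4. Bump = 28. G_3 = 27.
G_3 = 27. HB_6(27) = 4·6 + 3. Bump = 31. G_4 = 30.
G_4 = 30. HB_7(30) = 4·7 + 2. Bump = 34. G_5 = 33.

30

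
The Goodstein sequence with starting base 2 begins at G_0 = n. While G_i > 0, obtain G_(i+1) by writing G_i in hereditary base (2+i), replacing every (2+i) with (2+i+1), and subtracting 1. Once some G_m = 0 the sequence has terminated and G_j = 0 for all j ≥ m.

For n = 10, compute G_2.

[0] 10 ≡ 2^(2 + 1) + 2 (base 2). Lift 3: 84. −1: 83.
[1] 83 ≡ 3^(3 + 1) + 2 (base 3). Lift 4: 1026. −1: 1025.
[2] 1025 ≡ 4^(4 + 1) + 1 (base 4). Lift 5: 15626. −1: 15625.

1025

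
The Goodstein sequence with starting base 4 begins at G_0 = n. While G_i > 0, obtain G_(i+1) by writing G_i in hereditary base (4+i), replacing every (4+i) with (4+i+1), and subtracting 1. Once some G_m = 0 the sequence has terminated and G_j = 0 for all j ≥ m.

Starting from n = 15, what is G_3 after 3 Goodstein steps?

15 —HB4→ 3·4 + 3 —bump→ 3·5 + 3 = 18 —(−1)→ 17
17 —HB5→ 3·5 + 2 —bump→ 3·6 + 2 = 20 —(−1)→ 19
19 —HB6→ 3·6 + 1 —bump→ 3·7 + 1 = 22 —(−1)→ 21
21 —HB7→ 3·7 —bump→ 3·8 = 24 —(−1)→ 23

21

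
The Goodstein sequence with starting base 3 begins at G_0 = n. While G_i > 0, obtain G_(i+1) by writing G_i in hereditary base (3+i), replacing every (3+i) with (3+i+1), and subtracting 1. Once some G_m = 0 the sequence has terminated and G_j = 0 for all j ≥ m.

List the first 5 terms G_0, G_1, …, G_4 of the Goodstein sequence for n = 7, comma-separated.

G_0 = 7. HB_3(7) = 2·3 + 1. Bump = 9. G_1 = 8.
G_1 = 8. HB_4(8) = 2·4. Bump = 10. G_2 = 9.
G_2 = 9. HB_5(9) = 5 + 4. Bump = 10. G_3 = 9.
G_3 = 9. HB_6(9) = 6 + 3. Bump = 10. G_4 = 9.

7, 8, 9, 9, 9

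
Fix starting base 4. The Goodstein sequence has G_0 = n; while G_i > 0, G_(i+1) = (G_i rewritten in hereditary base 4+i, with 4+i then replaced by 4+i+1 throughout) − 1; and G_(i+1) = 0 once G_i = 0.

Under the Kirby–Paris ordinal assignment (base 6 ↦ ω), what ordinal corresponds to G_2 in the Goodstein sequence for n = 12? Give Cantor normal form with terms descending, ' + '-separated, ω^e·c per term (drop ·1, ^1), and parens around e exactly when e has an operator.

ω·2 + 3

i=0: 12 = 3·4 (b=4); 4→5: 3·5 = 15; 15−1 = 14
i=1: 14 = 2·5 + 4 (b=5); 5→6: 2·6 + 4 = 16; 16−1 = 15
i=2: 15 = 2·6 + 3 (b=6); 6→7: 2·7 + 3 = 17; 17−1 = 16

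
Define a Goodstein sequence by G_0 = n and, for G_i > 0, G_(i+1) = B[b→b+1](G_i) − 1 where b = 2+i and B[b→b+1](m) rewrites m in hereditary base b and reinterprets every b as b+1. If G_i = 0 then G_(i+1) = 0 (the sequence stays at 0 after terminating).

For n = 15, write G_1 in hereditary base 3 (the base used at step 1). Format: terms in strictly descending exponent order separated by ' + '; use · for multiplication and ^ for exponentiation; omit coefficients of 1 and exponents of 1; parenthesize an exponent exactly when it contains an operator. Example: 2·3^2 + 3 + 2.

3^(3 + 1) + 3^3 + 3

(0) 15|_2 = 2^(2 + 1) + 2^2 + 2 + 1 ↦ 3^(3 + 1) + 3^3 + 3 + 1|_3 = 112 ⇒ 111
(1) 111|_3 = 3^(3 + 1) + 3^3 + 3 ↦ 4^(4 + 1) + 4^4 + 4|_4 = 1284 ⇒ 1283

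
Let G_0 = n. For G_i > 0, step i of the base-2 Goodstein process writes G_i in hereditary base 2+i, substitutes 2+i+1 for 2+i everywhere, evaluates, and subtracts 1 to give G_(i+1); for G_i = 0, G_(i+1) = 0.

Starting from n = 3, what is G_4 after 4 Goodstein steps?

G_0 = 3. HB_2(3) = 2 + 1. Bump = 4. G_1 = 3.
G_1 = 3. HB_3(3) = 3. Bump = 4. G_2 = 3.
G_2 = 3. HB_4(3) = 3. Bump = 3. G_3 = 2.
G_3 = 2. HB_5(2) = 2. Bump = 2. G_4 = 1.
G_4 = 1. HB_6(1) = 1. Bump = 1. G_5 = 0.

1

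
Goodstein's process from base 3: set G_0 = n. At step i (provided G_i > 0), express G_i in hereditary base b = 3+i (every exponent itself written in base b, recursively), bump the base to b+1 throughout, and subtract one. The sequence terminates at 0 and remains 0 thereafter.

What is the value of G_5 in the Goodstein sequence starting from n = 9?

23

G_0=9  [base 3] 3^2  →[3↦4]→  4^2 = 16  −1 ⇒ G_1=15
G_1=15  [base 4] 3·4 + 3  →[4↦5]→  3·5 + 3 = 18  −1 ⇒ G_2=17
G_2=17  [base 5] 3·5 + 2  →[5↦6]→  3·6 + 2 = 20  −1 ⇒ G_3=19
G_3=19  [base 6] 3·6 + 1  →[6↦7]→  3·7 + 1 = 22  −1 ⇒ G_4=21
G_4=21  [base 7] 3·7  →[7↦8]→  3·8 = 24  −1 ⇒ G_5=23
G_5=23  [base 8] 2·8 + 7  →[8↦9]→  2·9 + 7 = 25  −1 ⇒ G_6=24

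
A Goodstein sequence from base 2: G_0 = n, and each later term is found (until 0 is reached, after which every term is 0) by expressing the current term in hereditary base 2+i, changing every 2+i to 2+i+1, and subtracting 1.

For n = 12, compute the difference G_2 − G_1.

step 0: 12 = 2^(2 + 1) + 2^2; sub 3 for 2: 3^(3 + 1) + 3^3; = 108; G_1 = 108−1 = 107
step 1: 107 = 3^(3 + 1) + 2·3^2 + 2·3 + 2; sub 4 for 3: 4^(4 + 1) + 2·4^2 + 2·4 + 2; = 1066; G_2 = 1066−1 = 1065

958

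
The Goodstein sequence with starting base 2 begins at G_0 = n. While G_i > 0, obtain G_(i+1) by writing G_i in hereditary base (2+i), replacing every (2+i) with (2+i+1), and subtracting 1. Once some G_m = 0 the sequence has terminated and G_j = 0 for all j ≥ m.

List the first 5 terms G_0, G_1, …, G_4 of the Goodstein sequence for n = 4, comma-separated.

4, 26, 41, 60, 83

4 —HB2→ 2^2 —bump→ 3^3 = 27 —(−1)→ 26
26 —HB3→ 2·3^2 + 2·3 + 2 —bump→ 2·4^2 + 2·4 + 2 = 42 —(−1)→ 41
41 —HB4→ 2·4^2 + 2·4 + 1 —bump→ 2·5^2 + 2·5 + 1 = 61 —(−1)→ 60
60 —HB5→ 2·5^2 + 2·5 —bump→ 2·6^2 + 2·6 = 84 —(−1)→ 83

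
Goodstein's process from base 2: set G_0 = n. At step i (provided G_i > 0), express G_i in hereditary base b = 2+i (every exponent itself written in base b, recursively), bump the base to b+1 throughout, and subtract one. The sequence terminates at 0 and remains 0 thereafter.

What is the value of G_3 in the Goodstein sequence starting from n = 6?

3125

[0] 6 ≡ 2^2 + 2 (base 2). Lift 3: 30. −1: 29.
[1] 29 ≡ 3^3 + 2 (base 3). Lift 4: 258. −1: 257.
[2] 257 ≡ 4^4 + 1 (base 4). Lift 5: 3126. −1: 3125.
[3] 3125 ≡ 5^5 (base 5). Lift 6: 46656. −1: 46655.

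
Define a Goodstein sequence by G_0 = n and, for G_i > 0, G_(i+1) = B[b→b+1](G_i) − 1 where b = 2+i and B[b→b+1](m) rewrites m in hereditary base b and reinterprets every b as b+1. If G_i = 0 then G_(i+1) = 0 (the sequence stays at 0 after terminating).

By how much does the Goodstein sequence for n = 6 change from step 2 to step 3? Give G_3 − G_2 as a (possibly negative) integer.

2868

[0] 6 ≡ 2^2 + 2 (base 2). Lift 3: 30. −1: 29.
[1] 29 ≡ 3^3 + 2 (base 3). Lift 4: 258. −1: 257.
[2] 257 ≡ 4^4 + 1 (base 4). Lift 5: 3126. −1: 3125.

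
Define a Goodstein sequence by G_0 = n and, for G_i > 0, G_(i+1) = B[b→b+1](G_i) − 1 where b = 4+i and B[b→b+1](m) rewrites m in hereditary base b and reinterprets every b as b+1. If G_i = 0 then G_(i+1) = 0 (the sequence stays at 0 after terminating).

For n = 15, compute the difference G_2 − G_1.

[0] 15 ≡ 3·4 + 3 (base 4). Lift 5: 18. −1: 17.
[1] 17 ≡ 3·5 + 2 (base 5). Lift 6: 20. −1: 19.

2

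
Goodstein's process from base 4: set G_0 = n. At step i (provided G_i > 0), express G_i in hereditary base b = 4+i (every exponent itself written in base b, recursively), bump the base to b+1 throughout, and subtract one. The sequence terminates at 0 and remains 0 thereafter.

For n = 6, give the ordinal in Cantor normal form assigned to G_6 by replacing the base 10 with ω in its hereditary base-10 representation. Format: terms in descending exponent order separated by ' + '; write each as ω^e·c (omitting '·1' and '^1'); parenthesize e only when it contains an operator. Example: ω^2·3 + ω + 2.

G_0=6  [base 4] 4 + 2  →[4↦5]→  5 + 2 = 7  −1 ⇒ G_1=6
G_1=6  [base 5] 5 + 1  →[5↦6]→  6 + 1 = 7  −1 ⇒ G_2=6
G_2=6  [base 6] 6  →[6↦7]→  7 = 7  −1 ⇒ G_3=6
G_3=6  [base 7] 6  →[7↦8]→  6 = 6  −1 ⇒ G_4=5
G_4=5  [base 8] 5  →[8↦9]→  5 = 5  −1 ⇒ G_5=4
G_5=4  [base 9] 4  →[9↦10]→  4 = 4  −1 ⇒ G_6=3
G_6=3  [base 10] 3  →[10↦11]→  3 = 3  −1 ⇒ G_7=2

3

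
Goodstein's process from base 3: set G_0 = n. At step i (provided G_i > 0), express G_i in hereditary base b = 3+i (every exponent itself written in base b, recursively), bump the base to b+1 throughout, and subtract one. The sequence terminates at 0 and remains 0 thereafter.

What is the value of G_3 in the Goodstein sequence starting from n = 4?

4 —HB3→ 3 + 1 —bump→ 4 + 1 = 5 —(−1)→ 4
4 —HB4→ 4 —bump→ 5 = 5 —(−1)→ 4
4 —HB5→ 4 —bump→ 4 = 4 —(−1)→ 3
3 —HB6→ 3 —bump→ 3 = 3 —(−1)→ 2

3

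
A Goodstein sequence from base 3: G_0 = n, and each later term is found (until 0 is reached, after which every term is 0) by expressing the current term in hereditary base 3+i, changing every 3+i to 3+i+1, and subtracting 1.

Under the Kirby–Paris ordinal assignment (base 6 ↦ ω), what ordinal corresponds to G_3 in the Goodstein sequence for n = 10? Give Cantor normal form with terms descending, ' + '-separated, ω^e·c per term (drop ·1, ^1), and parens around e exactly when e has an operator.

ω·4 + 3

step 0: 10 = 3^2 + 1; sub 4 for 3: 4^2 + 1; = 17; G_1 = 17−1 = 16
step 1: 16 = 4^2; sub 5 for 4: 5^2; = 25; G_2 = 25−1 = 24
step 2: 24 = 4·5 + 4; sub 6 for 5: 4·6 + 4; = 28; G_3 = 28−1 = 27
step 3: 27 = 4·6 + 3; sub 7 for 6: 4·7 + 3; = 31; G_4 = 31−1 = 30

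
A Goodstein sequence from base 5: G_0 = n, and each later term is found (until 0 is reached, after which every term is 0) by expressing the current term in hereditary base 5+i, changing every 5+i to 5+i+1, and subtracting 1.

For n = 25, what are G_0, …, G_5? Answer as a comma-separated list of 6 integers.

G_0=25  [base 5] 5^2  →[5↦6]→  6^2 = 36  −1 ⇒ G_1=35
G_1=35  [base 6] 5·6 + 5  →[6↦7]→  5·7 + 5 = 40  −1 ⇒ G_2=39
G_2=39  [base 7] 5·7 + 4  →[7↦8]→  5·8 + 4 = 44  −1 ⇒ G_3=43
G_3=43  [base 8] 5·8 + 3  →[8↦9]→  5·9 + 3 = 48  −1 ⇒ G_4=47
G_4=47  [base 9] 5·9 + 2  →[9↦10]→  5·10 + 2 = 52  −1 ⇒ G_5=51

25, 35, 39, 43, 47, 51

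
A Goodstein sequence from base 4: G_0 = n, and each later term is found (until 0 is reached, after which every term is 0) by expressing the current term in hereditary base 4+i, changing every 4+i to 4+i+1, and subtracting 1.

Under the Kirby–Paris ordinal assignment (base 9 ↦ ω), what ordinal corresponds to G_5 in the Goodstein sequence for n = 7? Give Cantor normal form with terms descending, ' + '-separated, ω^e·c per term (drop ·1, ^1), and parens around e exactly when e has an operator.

6

base 4: 7 = 4 + 3; at 5: 5 + 3 = 8; next = 7
base 5: 7 = 5 + 2; at 6: 6 + 2 = 8; next = 7
base 6: 7 = 6 + 1; at 7: 7 + 1 = 8; next = 7
base 7: 7 = 7; at 8: 8 = 8; next = 7
base 8: 7 = 7; at 9: 7 = 7; next = 6
base 9: 6 = 6; at 10: 6 = 6; next = 5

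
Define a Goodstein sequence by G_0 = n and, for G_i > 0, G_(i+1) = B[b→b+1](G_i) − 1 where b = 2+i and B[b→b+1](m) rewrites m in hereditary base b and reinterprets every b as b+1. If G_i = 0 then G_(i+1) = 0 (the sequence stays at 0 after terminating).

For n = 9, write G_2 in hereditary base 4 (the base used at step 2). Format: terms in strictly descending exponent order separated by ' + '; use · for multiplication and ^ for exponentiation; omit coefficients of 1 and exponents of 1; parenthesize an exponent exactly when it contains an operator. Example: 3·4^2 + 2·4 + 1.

3·4^4 + 3·4^3 + 3·4^2 + 3·4 + 3

G_0 = 9. HB_2(9) = 2^(2 + 1) + 1. Bump = 82. G_1 = 81.
G_1 = 81. HB_3(81) = 3^(3 + 1). Bump = 1024. G_2 = 1023.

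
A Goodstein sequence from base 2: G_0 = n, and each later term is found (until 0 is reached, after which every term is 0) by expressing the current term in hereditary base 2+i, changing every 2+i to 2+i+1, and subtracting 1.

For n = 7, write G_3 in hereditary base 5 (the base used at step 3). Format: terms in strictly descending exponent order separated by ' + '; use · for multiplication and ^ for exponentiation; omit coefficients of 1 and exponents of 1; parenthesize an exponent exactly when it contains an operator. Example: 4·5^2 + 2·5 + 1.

5^5 + 2

(0) 7|_2 = 2^2 + 2 + 1 ↦ 3^3 + 3 + 1|_3 = 31 ⇒ 30
(1) 30|_3 = 3^3 + 3 ↦ 4^4 + 4|_4 = 260 ⇒ 259
(2) 259|_4 = 4^4 + 3 ↦ 5^5 + 3|_5 = 3128 ⇒ 3127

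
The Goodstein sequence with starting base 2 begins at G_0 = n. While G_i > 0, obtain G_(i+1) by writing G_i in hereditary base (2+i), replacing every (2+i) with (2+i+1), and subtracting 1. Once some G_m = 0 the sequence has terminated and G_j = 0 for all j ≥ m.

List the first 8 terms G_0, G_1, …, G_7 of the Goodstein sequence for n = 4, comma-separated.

step 0: 4 = 2^2; sub 3 for 2: 3^3; = 27; G_1 = 27−1 = 26
step 1: 26 = 2·3^2 + 2·3 + 2; sub 4 for 3: 2·4^2 + 2·4 + 2; = 42; G_2 = 42−1 = 41
step 2: 41 = 2·4^2 + 2·4 + 1; sub 5 for 4: 2·5^2 + 2·5 + 1; = 61; G_3 = 61−1 = 60
step 3: 60 = 2·5^2 + 2·5; sub 6 for 5: 2·6^2 + 2·6; = 84; G_4 = 84−1 = 83
step 4: 83 = 2·6^2 + 6 + 5; sub 7 for 6: 2·7^2 + 7 + 5; = 110; G_5 = 110−1 = 109
step 5: 109 = 2·7^2 + 7 + 4; sub 8 for 7: 2·8^2 + 8 + 4; = 140; G_6 = 140−1 = 139
step 6: 139 = 2·8^2 + 8 + 3; sub 9 for 8: 2·9^2 + 9 + 3; = 174; G_7 = 174−1 = 173

4, 26, 41, 60, 83, 109, 139, 173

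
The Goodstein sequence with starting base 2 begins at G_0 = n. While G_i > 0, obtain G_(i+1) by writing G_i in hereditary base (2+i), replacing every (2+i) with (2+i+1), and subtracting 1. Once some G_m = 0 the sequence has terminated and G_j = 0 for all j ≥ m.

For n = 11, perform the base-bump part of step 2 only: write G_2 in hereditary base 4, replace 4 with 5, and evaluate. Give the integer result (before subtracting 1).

[0] 11 ≡ 2^(2 + 1) + 2 + 1 (base 2). Lift 3: 85. −1: 84.
[1] 84 ≡ 3^(3 + 1) + 3 (base 3). Lift 4: 1028. −1: 1027.
[2] 1027 ≡ 4^(4 + 1) + 3 (base 4). Lift 5: 15628. −1: 15627.

15628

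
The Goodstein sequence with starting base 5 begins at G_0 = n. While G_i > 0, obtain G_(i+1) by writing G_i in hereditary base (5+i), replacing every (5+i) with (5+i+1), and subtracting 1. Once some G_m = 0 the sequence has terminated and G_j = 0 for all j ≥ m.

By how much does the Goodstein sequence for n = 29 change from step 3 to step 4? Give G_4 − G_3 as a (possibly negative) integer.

G_0=29  [base 5] 5^2 + 4  →[5↦6]→  6^2 + 4 = 40  −1 ⇒ G_1=39
G_1=39  [base 6] 6^2 + 3  →[6↦7]→  7^2 + 3 = 52  −1 ⇒ G_2=51
G_2=51  [base 7] 7^2 + 2  →[7↦8]→  8^2 + 2 = 66  −1 ⇒ G_3=65
G_3=65  [base 8] 8^2 + 1  →[8↦9]→  9^2 + 1 = 82  −1 ⇒ G_4=81

16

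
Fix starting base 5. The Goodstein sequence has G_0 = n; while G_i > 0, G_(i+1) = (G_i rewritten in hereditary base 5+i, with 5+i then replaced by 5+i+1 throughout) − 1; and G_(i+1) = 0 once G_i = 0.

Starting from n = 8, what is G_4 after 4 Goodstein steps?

(0) 8|_5 = 5 + 3 ↦ 6 + 3|_6 = 9 ⇒ 8
(1) 8|_6 = 6 + 2 ↦ 7 + 2|_7 = 9 ⇒ 8
(2) 8|_7 = 7 + 1 ↦ 8 + 1|_8 = 9 ⇒ 8
(3) 8|_8 = 8 ↦ 9|_9 = 9 ⇒ 8

8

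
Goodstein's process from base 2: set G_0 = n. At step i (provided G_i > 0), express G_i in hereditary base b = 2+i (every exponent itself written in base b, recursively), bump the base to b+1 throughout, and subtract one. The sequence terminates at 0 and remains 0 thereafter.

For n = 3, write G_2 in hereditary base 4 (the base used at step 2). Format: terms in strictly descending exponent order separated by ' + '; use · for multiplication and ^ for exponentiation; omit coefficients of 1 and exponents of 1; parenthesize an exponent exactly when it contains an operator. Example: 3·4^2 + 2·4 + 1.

step 0: 3 = 2 + 1; sub 3 for 2: 3 + 1; = 4; G_1 = 4−1 = 3
step 1: 3 = 3; sub 4 for 3: 4; = 4; G_2 = 4−1 = 3
step 2: 3 = 3; sub 5 for 4: 3; = 3; G_3 = 3−1 = 2

3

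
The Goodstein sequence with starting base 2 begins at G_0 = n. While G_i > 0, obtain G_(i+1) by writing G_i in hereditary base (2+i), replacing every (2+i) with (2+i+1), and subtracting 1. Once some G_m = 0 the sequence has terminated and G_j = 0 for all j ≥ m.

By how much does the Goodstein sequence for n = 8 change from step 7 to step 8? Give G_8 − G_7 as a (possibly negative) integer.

G_0=8  [base 2] 2^(2 + 1)  →[2↦3]→  3^(3 + 1) = 81  −1 ⇒ G_1=80
G_1=80  [base 3] 2·3^3 + 2·3^2 + 2·3 + 2  →[3↦4]→  2·4^4 + 2·4^2 + 2·4 + 2 = 554  −1 ⇒ G_2=553
G_2=553  [base 4] 2·4^4 + 2·4^2 + 2·4 + 1  →[4↦5]→  2·5^5 + 2·5^2 + 2·5 + 1 = 6311  −1 ⇒ G_3=6310
G_3=6310  [base 5] 2·5^5 + 2·5^2 + 2·5  →[5↦6]→  2·6^6 + 2·6^2 + 2·6 = 93396  −1 ⇒ G_4=93395
G_4=93395  [base 6] 2·6^6 + 2·6^2 + 6 + 5  →[6↦7]→  2·7^7 + 2·7^2 + 7 + 5 = 1647196  −1 ⇒ G_5=1647195
G_5=1647195  [base 7] 2·7^7 + 2·7^2 + 7 + 4  →[7↦8]→  2·8^8 + 2·8^2 + 8 + 4 = 33554572  −1 ⇒ G_6=33554571
G_6=33554571  [base 8] 2·8^8 + 2·8^2 + 8 + 3  →[8↦9]→  2·9^9 + 2·9^2 + 9 + 3 = 774841152  −1 ⇒ G_7=774841151
G_7=774841151  [base 9] 2·9^9 + 2·9^2 + 9 + 2  →[9↦10]→  2·10^10 + 2·10^2 + 10 + 2 = 20000000212  −1 ⇒ G_8=20000000211

19225159060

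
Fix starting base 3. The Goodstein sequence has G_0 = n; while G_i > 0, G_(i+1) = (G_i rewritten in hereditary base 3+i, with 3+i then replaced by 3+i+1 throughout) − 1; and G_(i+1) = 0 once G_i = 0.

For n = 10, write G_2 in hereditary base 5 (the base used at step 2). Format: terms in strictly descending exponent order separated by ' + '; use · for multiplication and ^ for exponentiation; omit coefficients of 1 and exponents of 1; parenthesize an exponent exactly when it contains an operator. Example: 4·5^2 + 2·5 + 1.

4·5 + 4

base 3: 10 = 3^2 + 1; at 4: 4^2 + 1 = 17; next = 16
base 4: 16 = 4^2; at 5: 5^2 = 25; next = 24
base 5: 24 = 4·5 + 4; at 6: 4·6 + 4 = 28; next = 27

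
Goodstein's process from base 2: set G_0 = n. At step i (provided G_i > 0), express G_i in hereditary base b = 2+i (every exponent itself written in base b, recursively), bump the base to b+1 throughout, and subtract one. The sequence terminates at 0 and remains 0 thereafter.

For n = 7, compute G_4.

7 —HB2→ 2^2 + 2 + 1 —bump→ 3^3 + 3 + 1 = 31 —(−1)→ 30
30 —HB3→ 3^3 + 3 —bump→ 4^4 + 4 = 260 —(−1)→ 259
259 —HB4→ 4^4 + 3 —bump→ 5^5 + 3 = 3128 —(−1)→ 3127
3127 —HB5→ 5^5 + 2 —bump→ 6^6 + 2 = 46658 —(−1)→ 46657

46657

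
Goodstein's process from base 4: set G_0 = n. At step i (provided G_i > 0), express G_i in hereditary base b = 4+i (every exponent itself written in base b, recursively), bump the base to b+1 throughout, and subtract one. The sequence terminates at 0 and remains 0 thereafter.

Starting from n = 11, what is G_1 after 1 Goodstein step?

12

G_0 = 11. HB_4(11) = 2·4 + 3. Bump = 13. G_1 = 12.
G_1 = 12. HB_5(12) = 2·5 + 2. Bump = 14. G_2 = 13.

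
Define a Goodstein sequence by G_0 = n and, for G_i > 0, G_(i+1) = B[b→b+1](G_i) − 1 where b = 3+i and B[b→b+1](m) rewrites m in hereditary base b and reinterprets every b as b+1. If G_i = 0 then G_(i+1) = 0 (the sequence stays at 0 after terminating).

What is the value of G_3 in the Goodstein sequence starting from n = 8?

base 3: 8 = 2·3 + 2; at 4: 2·4 + 2 = 10; next = 9
base 4: 9 = 2·4 + 1; at 5: 2·5 + 1 = 11; next = 10
base 5: 10 = 2·5; at 6: 2·6 = 12; next = 11
base 6: 11 = 6 + 5; at 7: 7 + 5 = 12; next = 11

11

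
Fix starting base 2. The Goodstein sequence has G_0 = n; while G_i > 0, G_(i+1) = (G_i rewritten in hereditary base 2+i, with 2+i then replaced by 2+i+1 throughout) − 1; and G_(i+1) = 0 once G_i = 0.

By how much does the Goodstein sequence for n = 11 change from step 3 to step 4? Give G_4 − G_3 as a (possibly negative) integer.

264310

(0) 11|_2 = 2^(2 + 1) + 2 + 1 ↦ 3^(3 + 1) + 3 + 1|_3 = 85 ⇒ 84
(1) 84|_3 = 3^(3 + 1) + 3 ↦ 4^(4 + 1) + 4|_4 = 1028 ⇒ 1027
(2) 1027|_4 = 4^(4 + 1) + 3 ↦ 5^(5 + 1) + 3|_5 = 15628 ⇒ 15627
(3) 15627|_5 = 5^(5 + 1) + 2 ↦ 6^(6 + 1) + 2|_6 = 279938 ⇒ 279937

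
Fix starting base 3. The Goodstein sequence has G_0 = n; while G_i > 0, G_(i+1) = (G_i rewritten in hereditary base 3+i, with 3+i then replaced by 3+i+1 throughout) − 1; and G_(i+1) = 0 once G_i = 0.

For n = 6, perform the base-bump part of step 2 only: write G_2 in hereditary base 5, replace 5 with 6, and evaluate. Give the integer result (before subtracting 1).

base 3: 6 = 2·3; at 4: 2·4 = 8; next = 7
base 4: 7 = 4 + 3; at 5: 5 + 3 = 8; next = 7
base 5: 7 = 5 + 2; at 6: 6 + 2 = 8; next = 7

8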